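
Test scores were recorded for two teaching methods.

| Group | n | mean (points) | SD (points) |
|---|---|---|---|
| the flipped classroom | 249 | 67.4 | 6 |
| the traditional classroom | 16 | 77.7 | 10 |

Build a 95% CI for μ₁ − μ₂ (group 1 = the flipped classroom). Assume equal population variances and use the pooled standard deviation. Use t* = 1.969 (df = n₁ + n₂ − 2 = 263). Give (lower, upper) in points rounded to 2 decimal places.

Pooled variance s_p² = [248·6² + 15·10²] / (249+16−2) = 39.6502, so s_p = 6.2968.
SE_diff = s_p·√(1/n₁ + 1/n₂) = 6.2968·√(1/249 + 1/16) = 1.6240.
t* = 1.969; margin = 1.969 × 1.6240 = 3.1977.
Difference = 67.4 − 77.7 = -10.3000.
-10.3000 ± 3.1977 → (-13.50, -7.10).

(-13.50, -7.10)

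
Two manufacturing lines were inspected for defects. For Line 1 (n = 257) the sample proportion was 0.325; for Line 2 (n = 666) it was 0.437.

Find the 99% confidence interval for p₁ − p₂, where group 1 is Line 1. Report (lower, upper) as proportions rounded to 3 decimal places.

(-0.202, -0.022)

Each SE is √(p̂(1−p̂)/n): √(0.3250·0.6750/257) = 0.02922 and √(0.4370·0.5630/666) = 0.01922.
SE(p̂₁ − p̂₂) = √(SE₁² + SE₂²) = √(0.0008538084 + 0.0003694084) = 0.03497, since the two samples are independent.
At 99% confidence z* = 2.576; margin = 2.576 × 0.03497 = 0.09008.
The difference is 0.3250 − 0.4370 = -0.1120, so the interval is -0.1120 ± 0.09008 = (-0.202, -0.022).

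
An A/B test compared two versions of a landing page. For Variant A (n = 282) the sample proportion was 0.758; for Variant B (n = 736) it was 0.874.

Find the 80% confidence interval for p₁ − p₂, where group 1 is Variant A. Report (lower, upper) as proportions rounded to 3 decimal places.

(-0.152, -0.080)

Each SE is √(p̂(1−p̂)/n): √(0.7580·0.2420/282) = 0.02550 and √(0.8740·0.1260/736) = 0.01223.
SE(p̂₁ − p̂₂) = √(SE₁² + SE₂²) = √(0.00065025 + 0.0001495729) = 0.02828, since the two samples are independent.
At 80% confidence z* = 1.282; margin = 1.282 × 0.02828 = 0.03625.
The difference is 0.7580 − 0.8740 = -0.1160, so the interval is -0.1160 ± 0.03625 = (-0.152, -0.080).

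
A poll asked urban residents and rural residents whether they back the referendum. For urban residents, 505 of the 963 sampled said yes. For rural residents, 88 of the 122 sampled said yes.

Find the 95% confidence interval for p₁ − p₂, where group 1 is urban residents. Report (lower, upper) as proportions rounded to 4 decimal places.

First, p̂₁ = 505/963 = 0.5244; p̂₂ = 88/122 = 0.7213.
The two standard errors are √(0.5244×0.4756/963) = 0.01609 and √(0.7213×0.2787/122) = 0.04059.
Because the samples are independent, SE_diff = √(0.01609² + 0.04059²) = 0.04366.
Using z* = 1.960 for 95%, ME = 1.960 × 0.04366 = 0.08557.
p̂₁ − p̂₂ = -0.1969; interval -0.1969 ± 0.08557 gives (-0.2825, -0.1113).

(-0.2825, -0.1113)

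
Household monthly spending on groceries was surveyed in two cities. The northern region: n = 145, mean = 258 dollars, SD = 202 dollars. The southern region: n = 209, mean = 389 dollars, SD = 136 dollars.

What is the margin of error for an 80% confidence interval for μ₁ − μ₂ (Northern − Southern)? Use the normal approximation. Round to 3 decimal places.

Per-group SEs: s₁/√n₁ = 202/√145 = 16.7752, s₂/√n₂ = 136/√209 = 9.4073.
Unpooled SE of the difference: √(281.40733504 + 88.49729329) = 19.2329.
Margin of error = z* · SE = 1.282 × 19.2329 = 24.6566.

24.657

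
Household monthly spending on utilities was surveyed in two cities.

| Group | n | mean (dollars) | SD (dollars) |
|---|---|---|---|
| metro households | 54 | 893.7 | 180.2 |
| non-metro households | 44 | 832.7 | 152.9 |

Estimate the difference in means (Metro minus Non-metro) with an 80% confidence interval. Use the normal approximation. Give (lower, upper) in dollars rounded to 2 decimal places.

(17.85, 104.15)

Per-group SEs: s₁/√n₁ = 180.2/√54 = 24.5221, s₂/√n₂ = 152.9/√44 = 23.0505.
Unpooled SE of the difference: √(601.33338841 + 531.32555025) = 33.6550.
Margin of error = z* · SE = 1.282 × 33.6550 = 43.1457.
x̄₁ − x̄₂ = 893.7 − 832.7 = 61.0000.
CI: 61.0000 ± 43.1457 = (17.85, 104.15).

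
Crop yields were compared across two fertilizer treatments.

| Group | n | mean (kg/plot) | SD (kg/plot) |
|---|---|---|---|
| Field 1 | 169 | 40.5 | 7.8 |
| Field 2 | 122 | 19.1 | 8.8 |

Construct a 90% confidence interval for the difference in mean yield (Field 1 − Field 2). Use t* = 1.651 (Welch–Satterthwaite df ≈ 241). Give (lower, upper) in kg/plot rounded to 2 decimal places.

(19.75, 23.05)

SE₁ = s₁/√n₁ = 7.8/√169 = 0.6000; SE₂ = 8.8/√122 = 0.7967.
Independent samples, unequal variances: SE_diff = √(SE₁² + SE₂²) = √(0.36 + 0.63473089) = 0.9974.
t* = 1.651, so margin of error = 1.651 × 0.9974 = 1.6467.
Difference in means = 40.5 − 19.1 = 21.4000.
21.4000 ± 1.6467 → (19.75, 23.05).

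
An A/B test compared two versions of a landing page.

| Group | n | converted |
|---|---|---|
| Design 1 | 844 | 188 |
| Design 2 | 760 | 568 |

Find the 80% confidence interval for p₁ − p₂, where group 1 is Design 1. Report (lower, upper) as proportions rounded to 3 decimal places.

(-0.552, -0.497)

Sample proportions: 188/844 = 0.2227, 568/760 = 0.7474.
Each SE is √(p̂(1−p̂)/n): √(0.2227·0.7773/844) = 0.01432 and √(0.7474·0.2526/760) = 0.01576.
SE(p̂₁ − p̂₂) = √(SE₁² + SE₂²) = √(0.0002050624 + 0.0002483776) = 0.02129, since the two samples are independent.
At 80% confidence z* = 1.282; margin = 1.282 × 0.02129 = 0.02729.
The difference is 0.2227 − 0.7474 = -0.5247, so the interval is -0.5247 ± 0.02729 = (-0.552, -0.497).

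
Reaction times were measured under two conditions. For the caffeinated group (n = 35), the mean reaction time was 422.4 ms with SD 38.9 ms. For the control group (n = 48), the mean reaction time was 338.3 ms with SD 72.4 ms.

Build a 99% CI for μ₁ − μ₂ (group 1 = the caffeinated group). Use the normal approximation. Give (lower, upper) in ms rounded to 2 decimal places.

(52.30, 115.90)

SE₁ = s₁/√n₁ = 38.9/√35 = 6.5753; SE₂ = 72.4/√48 = 10.4500.
Independent samples, unequal variances: SE_diff = √(SE₁² + SE₂²) = √(43.23457009 + 109.2025) = 12.3465.
z* = 2.576, so margin of error = 2.576 × 12.3465 = 31.8046.
Difference in means = 422.4 − 338.3 = 84.1000.
84.1000 ± 31.8046 → (52.30, 115.90).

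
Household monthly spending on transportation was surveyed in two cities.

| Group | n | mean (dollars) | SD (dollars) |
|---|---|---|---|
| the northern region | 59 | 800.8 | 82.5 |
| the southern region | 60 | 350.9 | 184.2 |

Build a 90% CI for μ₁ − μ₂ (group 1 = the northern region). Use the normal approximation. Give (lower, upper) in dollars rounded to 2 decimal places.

(406.98, 492.82)

SE₁ = s₁/√n₁ = 82.5/√59 = 10.7406; SE₂ = 184.2/√60 = 23.7801.
Independent samples, unequal variances: SE_diff = √(SE₁² + SE₂²) = √(115.36048836 + 565.49315601) = 26.0932.
z* = 1.645, so margin of error = 1.645 × 26.0932 = 42.9233.
Difference in means = 800.8 − 350.9 = 449.9000.
449.9000 ± 42.9233 → (406.98, 492.82).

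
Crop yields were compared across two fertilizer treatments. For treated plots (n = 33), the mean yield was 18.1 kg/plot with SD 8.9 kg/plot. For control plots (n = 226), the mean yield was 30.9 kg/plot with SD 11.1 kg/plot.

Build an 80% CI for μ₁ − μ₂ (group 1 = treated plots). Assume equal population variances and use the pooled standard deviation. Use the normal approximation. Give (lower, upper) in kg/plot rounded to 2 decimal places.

(-15.39, -10.21)

Pooled variance s_p² = [32·8.9² + 225·11.1²] / (33+226−2) = 117.7314, so s_p = 10.8504.
SE_diff = s_p·√(1/n₁ + 1/n₂) = 10.8504·√(1/33 + 1/226) = 2.0220.
z* = 1.282; margin = 1.282 × 2.0220 = 2.5922.
Difference = 18.1 − 30.9 = -12.8000.
-12.8000 ± 2.5922 → (-15.39, -10.21).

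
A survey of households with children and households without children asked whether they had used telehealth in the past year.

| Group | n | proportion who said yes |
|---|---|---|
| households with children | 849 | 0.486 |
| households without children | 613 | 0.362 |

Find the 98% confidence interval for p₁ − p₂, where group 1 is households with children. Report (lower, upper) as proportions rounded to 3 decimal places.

The two standard errors are √(0.4860×0.5140/849) = 0.01715 and √(0.3620×0.6380/613) = 0.01941.
Because the samples are independent, SE_diff = √(0.01715² + 0.01941²) = 0.02590.
Using z* = 2.326 for 98%, ME = 2.326 × 0.02590 = 0.06024.
p̂₁ − p̂₂ = 0.1240; interval 0.1240 ± 0.06024 gives (0.064, 0.184).

(0.064, 0.184)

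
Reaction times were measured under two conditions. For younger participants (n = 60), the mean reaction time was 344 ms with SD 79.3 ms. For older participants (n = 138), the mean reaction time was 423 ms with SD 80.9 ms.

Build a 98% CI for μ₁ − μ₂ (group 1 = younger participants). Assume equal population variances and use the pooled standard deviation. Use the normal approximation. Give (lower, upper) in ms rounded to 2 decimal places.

(-107.93, -50.07)

Pooled variance s_p² = [59·79.3² + 137·80.9²] / (60+138−2) = 6467.6524, so s_p = 80.4217.
SE_diff = s_p·√(1/n₁ + 1/n₂) = 80.4217·√(1/60 + 1/138) = 12.4363.
z* = 2.326; margin = 2.326 × 12.4363 = 28.9268.
Difference = 344 − 423 = -79.0000.
-79.0000 ± 28.9268 → (-107.93, -50.07).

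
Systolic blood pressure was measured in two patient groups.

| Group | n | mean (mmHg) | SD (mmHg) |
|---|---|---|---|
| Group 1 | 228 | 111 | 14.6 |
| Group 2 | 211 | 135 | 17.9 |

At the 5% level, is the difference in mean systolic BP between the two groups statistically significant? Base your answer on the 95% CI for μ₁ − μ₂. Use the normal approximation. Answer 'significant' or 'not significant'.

significant

SE₁ = s₁/√n₁ = 14.6/√228 = 0.9669; SE₂ = 17.9/√211 = 1.2323.
Independent samples, unequal variances: SE_diff = √(SE₁² + SE₂²) = √(0.93489561 + 1.51856329) = 1.5664.
z* = 1.960, so margin of error = 1.960 × 1.5664 = 3.0701.
Difference in means = 111 − 135 = -24.0000.
-24.0000 ± 3.0701 → (-27.0701, -20.9299).
The interval (-27.0701, -20.9299) does not contain 0, so the difference is significant.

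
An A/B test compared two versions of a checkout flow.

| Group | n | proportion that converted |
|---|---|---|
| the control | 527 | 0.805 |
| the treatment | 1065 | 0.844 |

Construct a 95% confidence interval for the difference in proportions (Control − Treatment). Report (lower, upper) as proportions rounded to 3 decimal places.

SE₁ = √(p̂₁(1−p̂₁)/n₁) = √(0.8050·0.1950/527) = 0.01726; SE₂ = √(0.8440·0.1560/1065) = 0.01112.
Independent samples: SE of the difference = √(SE₁² + SE₂²) = √(0.0002979076 + 0.0001236544) = 0.02053.
z* for 95% confidence is 1.960, so the margin of error is 1.960 × 0.02053 = 0.04024.
Point estimate p̂₁ − p̂₂ = 0.8050 − 0.8440 = -0.0390.
-0.0390 ± 0.04024 → (-0.079, 0.001).

(-0.079, 0.001)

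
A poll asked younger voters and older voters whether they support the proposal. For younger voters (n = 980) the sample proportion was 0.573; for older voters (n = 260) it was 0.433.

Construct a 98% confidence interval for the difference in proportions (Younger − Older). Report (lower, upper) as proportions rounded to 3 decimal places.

SE₁ = √(p̂₁(1−p̂₁)/n₁) = √(0.5730·0.4270/980) = 0.01580; SE₂ = √(0.4330·0.5670/260) = 0.03073.
Independent samples: SE of the difference = √(SE₁² + SE₂²) = √(0.00024964 + 0.0009443329) = 0.03455.
z* for 98% confidence is 2.326, so the margin of error is 2.326 × 0.03455 = 0.08036.
Point estimate p̂₁ − p̂₂ = 0.5730 − 0.4330 = 0.1400.
0.1400 ± 0.08036 → (0.060, 0.220).

(0.060, 0.220)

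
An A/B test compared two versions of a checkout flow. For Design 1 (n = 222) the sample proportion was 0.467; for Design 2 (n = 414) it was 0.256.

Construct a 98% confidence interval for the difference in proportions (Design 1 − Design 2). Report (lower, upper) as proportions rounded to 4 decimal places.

Each SE is √(p̂(1−p̂)/n): √(0.4670·0.5330/222) = 0.03348 and √(0.2560·0.7440/414) = 0.02145.
SE(p̂₁ − p̂₂) = √(SE₁² + SE₂²) = √(0.0011209104 + 0.0004601025) = 0.03976, since the two samples are independent.
At 98% confidence z* = 2.326; margin = 2.326 × 0.03976 = 0.09248.
The difference is 0.4670 − 0.2560 = 0.2110, so the interval is 0.2110 ± 0.09248 = (0.1185, 0.3035).

(0.1185, 0.3035)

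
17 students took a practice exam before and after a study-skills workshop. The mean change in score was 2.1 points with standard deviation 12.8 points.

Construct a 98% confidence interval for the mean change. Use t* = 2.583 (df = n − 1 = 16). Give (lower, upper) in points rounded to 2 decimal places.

Paired design: SE = s_d/√n = 12.8/√17 = 3.1045.
t* = 2.583; margin of error = 2.583 × 3.1045 = 8.0189.
2.1 ± 8.0189 → (-5.92, 10.12).

(-5.92, 10.12)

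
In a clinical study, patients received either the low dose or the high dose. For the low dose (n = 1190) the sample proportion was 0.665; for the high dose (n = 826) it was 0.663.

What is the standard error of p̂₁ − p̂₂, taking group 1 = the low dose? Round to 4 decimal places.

0.0214

Each SE is √(p̂(1−p̂)/n): √(0.6650·0.3350/1190) = 0.01368 and √(0.6630·0.3370/826) = 0.01645.
SE(p̂₁ − p̂₂) = √(SE₁² + SE₂²) = √(0.0001871424 + 0.0002706025) = 0.02139, since the two samples are independent.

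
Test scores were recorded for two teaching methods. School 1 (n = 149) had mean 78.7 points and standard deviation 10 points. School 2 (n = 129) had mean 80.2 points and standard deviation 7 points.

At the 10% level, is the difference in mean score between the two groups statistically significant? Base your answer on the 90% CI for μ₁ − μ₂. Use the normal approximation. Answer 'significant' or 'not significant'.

not significant

SE₁ = s₁/√n₁ = 10/√149 = 0.8192; SE₂ = 7/√129 = 0.6163.
Independent samples, unequal variances: SE_diff = √(SE₁² + SE₂²) = √(0.67108864 + 0.37982569) = 1.0251.
z* = 1.645, so margin of error = 1.645 × 1.0251 = 1.6863.
Difference in means = 78.7 − 80.2 = -1.5000.
-1.5000 ± 1.6863 → (-3.1863, 0.1863).
The interval (-3.1863, 0.1863) contains 0, so the difference is not significant.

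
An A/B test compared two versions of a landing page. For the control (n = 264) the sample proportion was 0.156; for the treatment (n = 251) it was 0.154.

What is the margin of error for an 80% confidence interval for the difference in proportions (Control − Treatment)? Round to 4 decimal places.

SE₁ = √(p̂₁(1−p̂₁)/n₁) = √(0.1560·0.8440/264) = 0.02233; SE₂ = √(0.1540·0.8460/251) = 0.02278.
Independent samples: SE of the difference = √(SE₁² + SE₂²) = √(0.0004986289 + 0.0005189284) = 0.03190.
z* for 80% confidence is 1.282, so the margin of error is 1.282 × 0.03190 = 0.04090.

0.0409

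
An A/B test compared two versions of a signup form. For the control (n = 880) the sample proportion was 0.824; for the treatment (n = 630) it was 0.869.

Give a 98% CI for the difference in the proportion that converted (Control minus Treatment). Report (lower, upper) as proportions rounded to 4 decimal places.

Each SE is √(p̂(1−p̂)/n): √(0.8240·0.1760/880) = 0.01284 and √(0.8690·0.1310/630) = 0.01344.
SE(p̂₁ − p̂₂) = √(SE₁² + SE₂²) = √(0.0001648656 + 0.0001806336) = 0.01859, since the two samples are independent.
At 98% confidence z* = 2.326; margin = 2.326 × 0.01859 = 0.04324.
The difference is 0.8240 − 0.8690 = -0.0450, so the interval is -0.0450 ± 0.04324 = (-0.0882, -0.0018).

(-0.0882, -0.0018)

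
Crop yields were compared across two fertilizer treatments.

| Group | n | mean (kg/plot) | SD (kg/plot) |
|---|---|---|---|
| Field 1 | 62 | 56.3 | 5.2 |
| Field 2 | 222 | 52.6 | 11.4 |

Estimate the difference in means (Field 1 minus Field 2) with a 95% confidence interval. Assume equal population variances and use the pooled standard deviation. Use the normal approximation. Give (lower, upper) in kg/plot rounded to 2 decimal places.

(0.78, 6.62)

Pooled variance s_p² = [61·5.2² + 221·11.4²] / (62+222−2) = 107.6972, so s_p = 10.3777.
SE_diff = s_p·√(1/n₁ + 1/n₂) = 10.3777·√(1/62 + 1/222) = 1.4907.
z* = 1.960; margin = 1.960 × 1.4907 = 2.9218.
Difference = 56.3 − 52.6 = 3.7000.
3.7000 ± 2.9218 → (0.78, 6.62).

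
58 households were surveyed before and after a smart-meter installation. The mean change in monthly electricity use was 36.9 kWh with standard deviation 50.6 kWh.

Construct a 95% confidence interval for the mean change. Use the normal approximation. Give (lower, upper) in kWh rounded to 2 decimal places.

This is a matched-pairs design, so SE = s_d/√n = 50.6/√58 = 6.6441.
Margin = 1.960 × 6.6441 = 13.0224; the interval is 36.9 ± 13.0224 = (23.88, 49.92).

(23.88, 49.92)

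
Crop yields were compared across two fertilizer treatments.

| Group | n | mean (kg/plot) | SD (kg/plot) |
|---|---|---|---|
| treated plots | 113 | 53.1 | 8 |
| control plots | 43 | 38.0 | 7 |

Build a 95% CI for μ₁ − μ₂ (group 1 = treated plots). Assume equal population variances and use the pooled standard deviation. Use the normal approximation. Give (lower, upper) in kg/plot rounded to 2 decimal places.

s_p = √[((n₁−1)s₁² + (n₂−1)s₂²)/(n₁+n₂−2)] = √[(112·8² + 42·7²)/154] = 7.7401.
SE = 7.7401·√(1/113 + 1/43) = 1.3869.
With z* = 1.960, margin = 1.960 × 1.3869 = 2.7183.
x̄₁ − x̄₂ = 53.1 − 38.0 = 15.1000; interval 15.1000 ± 2.7183 = (12.38, 17.82).

(12.38, 17.82)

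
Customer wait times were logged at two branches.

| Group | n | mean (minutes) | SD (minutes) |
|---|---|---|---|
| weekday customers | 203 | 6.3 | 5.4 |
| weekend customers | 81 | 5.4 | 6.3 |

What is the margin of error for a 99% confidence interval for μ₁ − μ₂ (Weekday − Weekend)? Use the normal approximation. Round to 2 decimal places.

2.05

Per-group SEs: s₁/√n₁ = 5.4/√203 = 0.3790, s₂/√n₂ = 6.3/√81 = 0.7000.
Unpooled SE of the difference: √(0.143641 + 0.49) = 0.7960.
Margin of error = z* · SE = 2.576 × 0.7960 = 2.0505.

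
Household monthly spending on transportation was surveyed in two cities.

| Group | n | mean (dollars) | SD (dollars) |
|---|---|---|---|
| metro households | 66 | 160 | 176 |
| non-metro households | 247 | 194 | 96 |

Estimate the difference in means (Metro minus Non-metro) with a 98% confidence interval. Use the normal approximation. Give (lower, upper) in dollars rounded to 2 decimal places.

(-86.36, 18.36)

Standard errors of each mean: 176/√66 = 21.6641 and 96/√247 = 6.1083.
SE(x̄₁ − x̄₂) = √(21.6641² + 6.1083²) = 22.5088 for independent samples with unequal variances.
With z* = 2.326, the margin is 2.326 × 22.5088 = 52.3555.
x̄₁ − x̄₂ = 160 − 194 = -34.0000; the interval is -34.0000 ± 52.3555 = (-86.36, 18.36).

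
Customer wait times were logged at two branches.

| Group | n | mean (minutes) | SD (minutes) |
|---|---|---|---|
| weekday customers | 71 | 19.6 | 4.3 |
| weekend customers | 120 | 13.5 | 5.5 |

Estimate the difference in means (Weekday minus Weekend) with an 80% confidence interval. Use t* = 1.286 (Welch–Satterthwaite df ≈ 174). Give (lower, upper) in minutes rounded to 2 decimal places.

Standard errors of each mean: 4.3/√71 = 0.5103 and 5.5/√120 = 0.5021.
SE(x̄₁ − x̄₂) = √(0.5103² + 0.5021²) = 0.7159 for independent samples with unequal variances.
With t* = 1.286, the margin is 1.286 × 0.7159 = 0.9206.
x̄₁ − x̄₂ = 19.6 − 13.5 = 6.1000; the interval is 6.1000 ± 0.9206 = (5.18, 7.02).

(5.18, 7.02)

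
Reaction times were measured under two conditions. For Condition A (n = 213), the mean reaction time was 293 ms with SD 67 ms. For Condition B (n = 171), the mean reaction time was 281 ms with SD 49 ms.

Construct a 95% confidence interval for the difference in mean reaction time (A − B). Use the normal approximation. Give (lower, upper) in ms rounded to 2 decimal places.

(0.39, 23.61)

Standard errors of each mean: 67/√213 = 4.5908 and 49/√171 = 3.7471.
SE(x̄₁ − x̄₂) = √(4.5908² + 3.7471²) = 5.9259 for independent samples with unequal variances.
With z* = 1.960, the margin is 1.960 × 5.9259 = 11.6148.
x̄₁ − x̄₂ = 293 − 281 = 12.0000; the interval is 12.0000 ± 11.6148 = (0.39, 23.61).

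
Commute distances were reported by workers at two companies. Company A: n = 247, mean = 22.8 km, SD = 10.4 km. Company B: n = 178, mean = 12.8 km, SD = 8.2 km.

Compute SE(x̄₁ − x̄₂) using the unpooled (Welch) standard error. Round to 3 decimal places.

Per-group SEs: s₁/√n₁ = 10.4/√247 = 0.6617, s₂/√n₂ = 8.2/√178 = 0.6146.
Unpooled SE of the difference: √(0.43784689 + 0.37773316) = 0.9031.

0.903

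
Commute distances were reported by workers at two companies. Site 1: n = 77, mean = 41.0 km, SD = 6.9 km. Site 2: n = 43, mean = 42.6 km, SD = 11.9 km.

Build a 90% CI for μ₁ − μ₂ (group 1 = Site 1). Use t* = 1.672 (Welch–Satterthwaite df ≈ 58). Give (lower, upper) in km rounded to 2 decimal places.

(-4.91, 1.71)

Per-group SEs: s₁/√n₁ = 6.9/√77 = 0.7863, s₂/√n₂ = 11.9/√43 = 1.8147.
Unpooled SE of the difference: √(0.61826769 + 3.29313609) = 1.9777.
Margin of error = t* · SE = 1.672 × 1.9777 = 3.3067.
x̄₁ − x̄₂ = 41.0 − 42.6 = -1.6000.
CI: -1.6000 ± 3.3067 = (-4.91, 1.71).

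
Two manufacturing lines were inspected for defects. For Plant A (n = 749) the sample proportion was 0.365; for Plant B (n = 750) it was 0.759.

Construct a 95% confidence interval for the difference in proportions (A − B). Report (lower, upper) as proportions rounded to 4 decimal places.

(-0.4401, -0.3479)

SE₁ = √(p̂₁(1−p̂₁)/n₁) = √(0.3650·0.6350/749) = 0.01759; SE₂ = √(0.7590·0.2410/750) = 0.01562.
Independent samples: SE of the difference = √(SE₁² + SE₂²) = √(0.0003094081 + 0.0002439844) = 0.02352.
z* for 95% confidence is 1.960, so the margin of error is 1.960 × 0.02352 = 0.04610.
Point estimate p̂₁ − p̂₂ = 0.3650 − 0.7590 = -0.3940.
-0.3940 ± 0.04610 → (-0.4401, -0.3479).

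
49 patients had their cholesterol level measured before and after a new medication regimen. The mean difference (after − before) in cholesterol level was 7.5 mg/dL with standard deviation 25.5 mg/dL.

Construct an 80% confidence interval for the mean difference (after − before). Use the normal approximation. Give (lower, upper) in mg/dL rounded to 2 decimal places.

(2.83, 12.17)

Paired design: SE = s_d/√n = 25.5/√49 = 3.6429.
z* = 1.282; margin of error = 1.282 × 3.6429 = 4.6702.
7.5 ± 4.6702 → (2.83, 12.17).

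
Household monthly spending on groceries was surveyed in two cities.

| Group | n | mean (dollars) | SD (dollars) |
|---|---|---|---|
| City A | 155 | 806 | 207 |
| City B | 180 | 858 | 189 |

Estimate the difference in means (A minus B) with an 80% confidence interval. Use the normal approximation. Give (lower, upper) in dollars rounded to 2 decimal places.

(-79.94, -24.06)

SE₁ = s₁/√n₁ = 207/√155 = 16.6266; SE₂ = 189/√180 = 14.0872.
Independent samples, unequal variances: SE_diff = √(SE₁² + SE₂²) = √(276.44382756 + 198.44920384) = 21.7920.
z* = 1.282, so margin of error = 1.282 × 21.7920 = 27.9373.
Difference in means = 806 − 858 = -52.0000.
-52.0000 ± 27.9373 → (-79.94, -24.06).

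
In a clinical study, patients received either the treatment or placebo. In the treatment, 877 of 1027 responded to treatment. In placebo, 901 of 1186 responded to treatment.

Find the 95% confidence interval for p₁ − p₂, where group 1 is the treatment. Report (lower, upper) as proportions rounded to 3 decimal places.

p̂₁ = 877/1027 = 0.8539 and p̂₂ = 901/1186 = 0.7597.
SE₁ = √(p̂₁(1−p̂₁)/n₁) = √(0.8539·0.1461/1027) = 0.01102; SE₂ = √(0.7597·0.2403/1186) = 0.01241.
Independent samples: SE of the difference = √(SE₁² + SE₂²) = √(0.0001214404 + 0.0001540081) = 0.01660.
z* for 95% confidence is 1.960, so the margin of error is 1.960 × 0.01660 = 0.03254.
Point estimate p̂₁ − p̂₂ = 0.8539 − 0.7597 = 0.0942.
0.0942 ± 0.03254 → (0.062, 0.127).

(0.062, 0.127)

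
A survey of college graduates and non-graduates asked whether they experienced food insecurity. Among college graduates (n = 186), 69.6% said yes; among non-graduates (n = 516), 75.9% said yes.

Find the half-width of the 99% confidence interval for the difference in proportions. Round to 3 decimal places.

Each SE is √(p̂(1−p̂)/n): √(0.6960·0.3040/186) = 0.03373 and √(0.7590·0.2410/516) = 0.01883.
SE(p̂₁ − p̂₂) = √(SE₁² + SE₂²) = √(0.0011377129 + 0.0003545689) = 0.03863, since the two samples are independent.
At 99% confidence z* = 2.576; margin = 2.576 × 0.03863 = 0.09951.

0.100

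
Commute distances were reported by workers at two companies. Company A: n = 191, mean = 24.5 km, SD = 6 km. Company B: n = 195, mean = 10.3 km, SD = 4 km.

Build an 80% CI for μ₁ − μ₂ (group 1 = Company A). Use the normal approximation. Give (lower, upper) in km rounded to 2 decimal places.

SE₁ = s₁/√n₁ = 6/√191 = 0.4341; SE₂ = 4/√195 = 0.2864.
Independent samples, unequal variances: SE_diff = √(SE₁² + SE₂²) = √(0.18844281 + 0.08202496) = 0.5201.
z* = 1.282, so margin of error = 1.282 × 0.5201 = 0.6668.
Difference in means = 24.5 − 10.3 = 14.2000.
14.2000 ± 0.6668 → (13.53, 14.87).

(13.53, 14.87)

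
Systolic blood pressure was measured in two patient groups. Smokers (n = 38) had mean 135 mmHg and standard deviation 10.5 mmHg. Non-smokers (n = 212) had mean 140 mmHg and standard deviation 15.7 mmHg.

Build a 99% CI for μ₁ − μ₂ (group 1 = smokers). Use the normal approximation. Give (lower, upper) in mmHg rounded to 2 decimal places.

(-10.19, 0.19)

Standard errors of each mean: 10.5/√38 = 1.7033 and 15.7/√212 = 1.0783.
SE(x̄₁ − x̄₂) = √(1.7033² + 1.0783²) = 2.0159 for independent samples with unequal variances.
With z* = 2.576, the margin is 2.576 × 2.0159 = 5.1930.
x̄₁ − x̄₂ = 135 − 140 = -5.0000; the interval is -5.0000 ± 5.1930 = (-10.19, 0.19).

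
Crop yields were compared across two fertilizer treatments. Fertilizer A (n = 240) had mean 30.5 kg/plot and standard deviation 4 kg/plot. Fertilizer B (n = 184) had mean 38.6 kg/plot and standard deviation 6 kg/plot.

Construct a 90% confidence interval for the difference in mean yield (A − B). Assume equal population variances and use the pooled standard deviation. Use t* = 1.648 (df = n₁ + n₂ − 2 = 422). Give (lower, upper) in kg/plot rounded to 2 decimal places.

s_p = √[((n₁−1)s₁² + (n₂−1)s₂²)/(n₁+n₂−2)] = √[(239·4² + 183·6²)/422] = 4.9672.
SE = 4.9672·√(1/240 + 1/184) = 0.4867.
With t* = 1.648, margin = 1.648 × 0.4867 = 0.8021.
x̄₁ − x̄₂ = 30.5 − 38.6 = -8.1000; interval -8.1000 ± 0.8021 = (-8.90, -7.30).

(-8.90, -7.30)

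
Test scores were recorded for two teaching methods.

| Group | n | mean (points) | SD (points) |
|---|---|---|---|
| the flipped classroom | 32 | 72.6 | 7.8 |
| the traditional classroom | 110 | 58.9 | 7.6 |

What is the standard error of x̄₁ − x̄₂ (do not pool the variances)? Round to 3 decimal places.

1.558

SE₁ = s₁/√n₁ = 7.8/√32 = 1.3789; SE₂ = 7.6/√110 = 0.7246.
Independent samples, unequal variances: SE_diff = √(SE₁² + SE₂²) = √(1.90136521 + 0.52504516) = 1.5577.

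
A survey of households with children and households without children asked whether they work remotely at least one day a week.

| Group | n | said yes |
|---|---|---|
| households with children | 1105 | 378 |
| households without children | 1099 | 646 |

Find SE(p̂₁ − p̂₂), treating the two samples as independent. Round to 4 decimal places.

First, p̂₁ = 378/1105 = 0.3421; p̂₂ = 646/1099 = 0.5878.
The two standard errors are √(0.3421×0.6579/1105) = 0.01427 and √(0.5878×0.4122/1099) = 0.01485.
Because the samples are independent, SE_diff = √(0.01427² + 0.01485²) = 0.02060.

0.0206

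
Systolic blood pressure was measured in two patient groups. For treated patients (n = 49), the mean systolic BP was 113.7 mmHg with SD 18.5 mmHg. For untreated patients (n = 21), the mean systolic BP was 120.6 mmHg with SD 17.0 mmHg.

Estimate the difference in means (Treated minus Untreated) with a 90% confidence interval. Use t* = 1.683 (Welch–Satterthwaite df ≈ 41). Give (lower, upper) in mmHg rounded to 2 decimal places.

Standard errors of each mean: 18.5/√49 = 2.6429 and 17.0/√21 = 3.7097.
SE(x̄₁ − x̄₂) = √(2.6429² + 3.7097²) = 4.5549 for independent samples with unequal variances.
With t* = 1.683, the margin is 1.683 × 4.5549 = 7.6659.
x̄₁ − x̄₂ = 113.7 − 120.6 = -6.9000; the interval is -6.9000 ± 7.6659 = (-14.57, 0.77).

(-14.57, 0.77)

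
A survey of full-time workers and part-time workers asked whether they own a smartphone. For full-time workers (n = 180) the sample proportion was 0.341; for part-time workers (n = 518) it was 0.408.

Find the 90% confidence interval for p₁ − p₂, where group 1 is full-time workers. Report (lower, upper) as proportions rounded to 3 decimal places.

Each SE is √(p̂(1−p̂)/n): √(0.3410·0.6590/180) = 0.03533 and √(0.4080·0.5920/518) = 0.02159.
SE(p̂₁ − p̂₂) = √(SE₁² + SE₂²) = √(0.0012482089 + 0.0004661281) = 0.04140, since the two samples are independent.
At 90% confidence z* = 1.645; margin = 1.645 × 0.04140 = 0.06810.
The difference is 0.3410 − 0.4080 = -0.0670, so the interval is -0.0670 ± 0.06810 = (-0.135, 0.001).

(-0.135, 0.001)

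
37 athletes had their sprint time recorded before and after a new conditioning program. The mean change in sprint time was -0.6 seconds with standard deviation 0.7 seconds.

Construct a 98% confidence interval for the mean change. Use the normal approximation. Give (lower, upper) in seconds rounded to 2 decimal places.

(-0.87, -0.33)

Paired design: SE = s_d/√n = 0.7/√37 = 0.1151.
z* = 2.326; margin of error = 2.326 × 0.1151 = 0.2677.
-0.6 ± 0.2677 → (-0.87, -0.33).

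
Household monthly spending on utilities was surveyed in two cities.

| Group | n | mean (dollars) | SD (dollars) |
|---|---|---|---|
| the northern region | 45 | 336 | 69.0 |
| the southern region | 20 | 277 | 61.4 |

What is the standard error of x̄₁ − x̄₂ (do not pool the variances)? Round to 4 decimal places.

17.1551

Standard errors of each mean: 69.0/√45 = 10.2859 and 61.4/√20 = 13.7295.
SE(x̄₁ − x̄₂) = √(10.2859² + 13.7295²) = 17.1551 for independent samples with unequal variances.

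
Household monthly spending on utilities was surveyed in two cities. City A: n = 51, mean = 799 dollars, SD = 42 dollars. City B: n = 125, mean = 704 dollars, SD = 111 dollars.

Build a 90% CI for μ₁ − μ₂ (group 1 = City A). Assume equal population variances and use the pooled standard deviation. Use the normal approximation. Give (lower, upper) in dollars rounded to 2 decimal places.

s_p = √[((n₁−1)s₁² + (n₂−1)s₂²)/(n₁+n₂−2)] = √[(50·42² + 124·111²)/174] = 96.3711.
SE = 96.3711·√(1/51 + 1/125) = 16.0126.
With z* = 1.645, margin = 1.645 × 16.0126 = 26.3407.
x̄₁ − x̄₂ = 799 − 704 = 95.0000; interval 95.0000 ± 26.3407 = (68.66, 121.34).

(68.66, 121.34)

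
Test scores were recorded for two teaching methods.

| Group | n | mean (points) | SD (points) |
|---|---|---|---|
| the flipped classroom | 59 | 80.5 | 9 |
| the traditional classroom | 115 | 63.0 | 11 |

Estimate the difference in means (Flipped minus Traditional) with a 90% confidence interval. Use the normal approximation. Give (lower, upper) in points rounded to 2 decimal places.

(14.94, 20.06)

SE₁ = s₁/√n₁ = 9/√59 = 1.1717; SE₂ = 11/√115 = 1.0258.
Independent samples, unequal variances: SE_diff = √(SE₁² + SE₂²) = √(1.37288089 + 1.05226564) = 1.5573.
z* = 1.645, so margin of error = 1.645 × 1.5573 = 2.5618.
Difference in means = 80.5 − 63.0 = 17.5000.
17.5000 ± 2.5618 → (14.94, 20.06).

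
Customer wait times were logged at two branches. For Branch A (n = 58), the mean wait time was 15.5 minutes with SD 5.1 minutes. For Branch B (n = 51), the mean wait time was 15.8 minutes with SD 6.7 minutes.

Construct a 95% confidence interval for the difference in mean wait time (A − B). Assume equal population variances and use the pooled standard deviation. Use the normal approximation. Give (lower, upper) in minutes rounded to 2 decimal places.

(-2.52, 1.92)

s_p = √[((n₁−1)s₁² + (n₂−1)s₂²)/(n₁+n₂−2)] = √[(57·5.1² + 50·6.7²)/107] = 5.9019.
SE = 5.9019·√(1/58 + 1/51) = 1.1329.
With z* = 1.960, margin = 1.960 × 1.1329 = 2.2205.
x̄₁ − x̄₂ = 15.5 − 15.8 = -0.3000; interval -0.3000 ± 2.2205 = (-2.52, 1.92).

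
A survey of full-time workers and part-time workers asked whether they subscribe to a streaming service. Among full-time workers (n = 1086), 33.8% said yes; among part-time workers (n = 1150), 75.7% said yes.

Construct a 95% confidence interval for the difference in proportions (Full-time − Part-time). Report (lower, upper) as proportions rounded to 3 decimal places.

(-0.456, -0.382)

Each SE is √(p̂(1−p̂)/n): √(0.3380·0.6620/1086) = 0.01435 and √(0.7570·0.2430/1150) = 0.01265.
SE(p̂₁ − p̂₂) = √(SE₁² + SE₂²) = √(0.0002059225 + 0.0001600225) = 0.01913, since the two samples are independent.
At 95% confidence z* = 1.960; margin = 1.960 × 0.01913 = 0.03749.
The difference is 0.3380 − 0.7570 = -0.4190, so the interval is -0.4190 ± 0.03749 = (-0.456, -0.382).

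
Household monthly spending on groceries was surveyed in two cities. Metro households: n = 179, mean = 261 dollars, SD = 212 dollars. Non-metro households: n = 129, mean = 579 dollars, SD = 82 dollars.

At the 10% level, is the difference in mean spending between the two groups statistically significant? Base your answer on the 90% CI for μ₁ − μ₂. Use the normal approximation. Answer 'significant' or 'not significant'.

significant

SE₁ = s₁/√n₁ = 212/√179 = 15.8456; SE₂ = 82/√129 = 7.2197.
Independent samples, unequal variances: SE_diff = √(SE₁² + SE₂²) = √(251.08303936 + 52.12406809) = 17.4128.
z* = 1.645, so margin of error = 1.645 × 17.4128 = 28.6441.
Difference in means = 261 − 579 = -318.0000.
-318.0000 ± 28.6441 → (-346.6441, -289.3559).
The interval (-346.6441, -289.3559) does not contain 0, so the difference is significant.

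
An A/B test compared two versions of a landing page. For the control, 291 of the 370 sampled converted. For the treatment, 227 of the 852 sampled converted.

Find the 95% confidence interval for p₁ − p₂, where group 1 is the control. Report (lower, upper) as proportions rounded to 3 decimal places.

First, p̂₁ = 291/370 = 0.7865; p̂₂ = 227/852 = 0.2664.
The two standard errors are √(0.7865×0.2135/370) = 0.02130 and √(0.2664×0.7336/852) = 0.01515.
Because the samples are independent, SE_diff = √(0.02130² + 0.01515²) = 0.02614.
Using z* = 1.960 for 95%, ME = 1.960 × 0.02614 = 0.05123.
p̂₁ − p̂₂ = 0.5201; interval 0.5201 ± 0.05123 gives (0.469, 0.571).

(0.469, 0.571)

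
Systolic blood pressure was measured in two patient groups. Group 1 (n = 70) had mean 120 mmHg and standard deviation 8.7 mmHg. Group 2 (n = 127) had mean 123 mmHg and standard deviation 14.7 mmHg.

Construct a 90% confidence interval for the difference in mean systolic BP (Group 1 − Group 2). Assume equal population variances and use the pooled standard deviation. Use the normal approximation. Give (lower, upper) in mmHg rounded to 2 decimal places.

(-6.16, 0.16)

s_p = √[((n₁−1)s₁² + (n₂−1)s₂²)/(n₁+n₂−2)] = √[(69·8.7² + 126·14.7²)/195] = 12.9000.
SE = 12.9000·√(1/70 + 1/127) = 1.9203.
With z* = 1.645, margin = 1.645 × 1.9203 = 3.1589.
x̄₁ − x̄₂ = 120 − 123 = -3.0000; interval -3.0000 ± 3.1589 = (-6.16, 0.16).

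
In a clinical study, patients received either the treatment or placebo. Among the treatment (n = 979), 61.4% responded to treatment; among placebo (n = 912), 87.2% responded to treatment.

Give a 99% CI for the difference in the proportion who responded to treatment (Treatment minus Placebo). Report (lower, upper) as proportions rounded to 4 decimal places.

(-0.3072, -0.2088)

Each SE is √(p̂(1−p̂)/n): √(0.6140·0.3860/979) = 0.01556 and √(0.8720·0.1280/912) = 0.01106.
SE(p̂₁ − p̂₂) = √(SE₁² + SE₂²) = √(0.0002421136 + 0.0001223236) = 0.01909, since the two samples are independent.
At 99% confidence z* = 2.576; margin = 2.576 × 0.01909 = 0.04918.
The difference is 0.6140 − 0.8720 = -0.2580, so the interval is -0.2580 ± 0.04918 = (-0.3072, -0.2088).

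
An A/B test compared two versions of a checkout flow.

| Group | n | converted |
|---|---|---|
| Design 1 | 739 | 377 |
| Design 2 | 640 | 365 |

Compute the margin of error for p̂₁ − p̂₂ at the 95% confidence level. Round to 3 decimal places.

p̂₁ = 377/739 = 0.5101 and p̂₂ = 365/640 = 0.5703.
SE₁ = √(p̂₁(1−p̂₁)/n₁) = √(0.5101·0.4899/739) = 0.01839; SE₂ = √(0.5703·0.4297/640) = 0.01957.
Independent samples: SE of the difference = √(SE₁² + SE₂²) = √(0.0003381921 + 0.0003829849) = 0.02685.
z* for 95% confidence is 1.960, so the margin of error is 1.960 × 0.02685 = 0.05263.

0.053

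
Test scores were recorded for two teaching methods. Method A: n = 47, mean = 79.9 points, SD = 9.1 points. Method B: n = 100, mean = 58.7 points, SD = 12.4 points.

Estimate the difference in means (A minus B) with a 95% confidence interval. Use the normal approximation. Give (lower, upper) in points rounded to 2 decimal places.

(17.64, 24.76)

Per-group SEs: s₁/√n₁ = 9.1/√47 = 1.3274, s₂/√n₂ = 12.4/√100 = 1.2400.
Unpooled SE of the difference: √(1.76199076 + 1.5376) = 1.8165.
Margin of error = z* · SE = 1.960 × 1.8165 = 3.5603.
x̄₁ − x̄₂ = 79.9 − 58.7 = 21.2000.
CI: 21.2000 ± 3.5603 = (17.64, 24.76).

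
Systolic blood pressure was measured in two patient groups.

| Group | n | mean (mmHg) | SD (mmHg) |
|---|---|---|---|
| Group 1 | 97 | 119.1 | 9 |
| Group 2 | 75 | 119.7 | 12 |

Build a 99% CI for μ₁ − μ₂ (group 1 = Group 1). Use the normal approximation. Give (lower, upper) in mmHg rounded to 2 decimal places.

(-4.88, 3.68)

Standard errors of each mean: 9/√97 = 0.9138 and 12/√75 = 1.3856.
SE(x̄₁ − x̄₂) = √(0.9138² + 1.3856²) = 1.6598 for independent samples with unequal variances.
With z* = 2.576, the margin is 2.576 × 1.6598 = 4.2756.
x̄₁ − x̄₂ = 119.1 − 119.7 = -0.6000; the interval is -0.6000 ± 4.2756 = (-4.88, 3.68).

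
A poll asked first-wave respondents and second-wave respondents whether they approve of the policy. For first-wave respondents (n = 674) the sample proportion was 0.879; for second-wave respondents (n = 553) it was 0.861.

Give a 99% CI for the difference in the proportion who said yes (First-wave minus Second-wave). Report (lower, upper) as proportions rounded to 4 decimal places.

(-0.0318, 0.0678)

SE₁ = √(p̂₁(1−p̂₁)/n₁) = √(0.8790·0.1210/674) = 0.01256; SE₂ = √(0.8610·0.1390/553) = 0.01471.
Independent samples: SE of the difference = √(SE₁² + SE₂²) = √(0.0001577536 + 0.0002163841) = 0.01934.
z* for 99% confidence is 2.576, so the margin of error is 2.576 × 0.01934 = 0.04982.
Point estimate p̂₁ − p̂₂ = 0.8790 − 0.8610 = 0.0180.
0.0180 ± 0.04982 → (-0.0318, 0.0678).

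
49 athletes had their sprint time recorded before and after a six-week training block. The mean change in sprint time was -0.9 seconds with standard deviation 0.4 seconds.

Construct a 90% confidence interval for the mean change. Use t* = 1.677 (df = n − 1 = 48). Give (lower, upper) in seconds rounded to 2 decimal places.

(-1.00, -0.80)

This is a matched-pairs design, so SE = s_d/√n = 0.4/√49 = 0.0571.
Margin = 1.677 × 0.0571 = 0.0958; the interval is -0.9 ± 0.0958 = (-1.00, -0.80).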